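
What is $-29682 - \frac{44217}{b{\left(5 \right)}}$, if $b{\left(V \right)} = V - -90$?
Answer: $- \frac{2864007}{95} \approx -30147.0$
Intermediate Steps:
$b{\left(V \right)} = 90 + V$ ($b{\left(V \right)} = V + 90 = 90 + V$)
$-29682 - \frac{44217}{b{\left(5 \right)}} = -29682 - \frac{44217}{90 + 5} = -29682 - \frac{44217}{95} = - \frac{2864007}{95}$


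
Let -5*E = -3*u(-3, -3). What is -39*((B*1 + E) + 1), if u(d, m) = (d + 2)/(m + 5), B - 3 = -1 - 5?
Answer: 897/10 ≈ 89.700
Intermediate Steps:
B = -3 (B = 3 + (-1 - 5) = 3 - 6 = -3)
u(d, m) = (2 + d)/(5 + m)
E = -3/10 (E = -(-3)*(2 - 3)/(5 - 3)/5 = -(-3)*-1/2/5 = -(-3)*(½)*(-1)/5 = -(-3)*(-1)/(5*2) = -⅕*3/2 = -3/10 ≈ -0.30000)
-39*((B*1 + E) + 1) = -39*((-3*1 - 3/10) + 1) = -39*((-3 - 3/10) + 1) = -39*(-33/10 + 1) = -39*(-23/10) = 897/10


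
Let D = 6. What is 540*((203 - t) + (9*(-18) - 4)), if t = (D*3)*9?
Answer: -67500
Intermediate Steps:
t = 162 (t = (6*3)*9 = 18*9 = 162)
540*((203 - t) + (9*(-18) - 4)) = 540*((203 - 1*162) + (9*(-18) - 4)) = 540*((203 - 162) + (-162 - 4)) = 540*(41 - 166) = 540*(-125) = -67500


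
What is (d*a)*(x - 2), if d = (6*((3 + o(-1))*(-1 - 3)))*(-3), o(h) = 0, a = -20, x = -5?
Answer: 30240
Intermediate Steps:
d = 216 (d = (6*((3 + 0)*(-1 - 3)))*(-3) = (6*(3*(-4)))*(-3) = (6*(-12))*(-3) = -72*(-3) = 216)
(d*a)*(x - 2) = (216*(-20))*(-5 - 2) = -4320*(-7) = 30240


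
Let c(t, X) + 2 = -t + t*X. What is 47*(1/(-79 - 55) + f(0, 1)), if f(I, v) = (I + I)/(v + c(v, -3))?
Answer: -47/134 ≈ -0.35075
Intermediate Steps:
c(t, X) = -2 - t + X*t (c(t, X) = -2 + (-t + t*X) = -2 + (-t + X*t) = -2 - t + X*t)
f(I, v) = 2*I/(-2 - 3*v) (f(I, v) = (I + I)/(v + (-2 - v - 3*v)) = (2*I)/(v + (-2 - 4*v)) = (2*I)/(-2 - 3*v) = 2*I/(-2 - 3*v))
47*(1/(-79 - 55) + f(0, 1)) = 47*(1/(-79 - 55) - 2*0/(2 + 3*1)) = 47*(1/(-134) - 2*0/(2 + 3)) = 47*(-1/134 - 2*0/5) = 47*(-1/134 - 2*0*⅕) = 47*(-1/134 + 0) = 47*(-1/134) = -47/134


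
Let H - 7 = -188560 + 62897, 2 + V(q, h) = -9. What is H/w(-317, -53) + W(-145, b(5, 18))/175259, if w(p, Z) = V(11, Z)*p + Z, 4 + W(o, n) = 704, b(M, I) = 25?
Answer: -1572852936/42988529 ≈ -36.588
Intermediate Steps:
V(q, h) = -11 (V(q, h) = -2 - 9 = -11)
W(o, n) = 700 (W(o, n) = -4 + 704 = 700)
H = -125656 (H = 7 + (-188560 + 62897) = 7 - 125663 = -125656)
w(p, Z) = Z - 11*p (w(p, Z) = -11*p + Z = Z - 11*p)
H/w(-317, -53) + W(-145, b(5, 18))/175259 = -125656/(-53 - 11*(-317)) + 700/175259 = -125656/(-53 + 3487) + 700*(1/175259) = -125656/3434 + 100/25037 = -125656*1/3434 + 100/25037 = -62828/1717 + 100/25037 = -1572852936/42988529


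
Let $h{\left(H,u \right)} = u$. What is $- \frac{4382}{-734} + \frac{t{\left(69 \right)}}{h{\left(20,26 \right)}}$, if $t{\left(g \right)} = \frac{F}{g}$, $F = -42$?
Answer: $\frac{652540}{109733} \approx 5.9466$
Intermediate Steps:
$t{\left(g \right)} = - \frac{42}{g}$
$- \frac{4382}{-734} + \frac{t{\left(69 \right)}}{h{\left(20,26 \right)}} = - \frac{4382}{-734} + \frac{\left(-42\right) \frac{1}{69}}{26} = \left(-4382\right) \left(- \frac{1}{734}\right) + \left(-42\right) \frac{1}{69} \cdot \frac{1}{26} = \frac{2191}{367} - \frac{7}{299} = \frac{652540}{109733}$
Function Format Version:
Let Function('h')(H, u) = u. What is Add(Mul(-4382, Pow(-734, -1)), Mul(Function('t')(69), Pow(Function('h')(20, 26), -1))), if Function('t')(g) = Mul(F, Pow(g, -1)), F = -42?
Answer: Rational(652540, 109733) ≈ 5.9466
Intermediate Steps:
Function('t')(g) = Mul(-42, Pow(g, -1))
Add(Mul(-4382, Pow(-734, -1)), Mul(Function('t')(69), Pow(Function('h')(20, 26), -1))) = Add(Mul(-4382, Pow(-734, -1)), Mul(Mul(-42, Pow(69, -1)), Pow(26, -1))) = Add(Mul(-4382, Rational(-1, 734)), Mul(Mul(-42, Rational(1, 69)), Rational(1, 26))) = Add(Rational(2191, 367), Mul(Rational(-14, 23), Rational(1, 26))) = Add(Rational(2191, 367), Rational(-7, 299)) = Rational(652540, 109733)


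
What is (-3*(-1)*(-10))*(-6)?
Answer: 180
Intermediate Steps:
(-3*(-1)*(-10))*(-6) = (3*(-10))*(-6) = -30*(-6) = 180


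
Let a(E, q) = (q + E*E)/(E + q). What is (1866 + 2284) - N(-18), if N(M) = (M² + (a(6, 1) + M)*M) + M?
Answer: 25306/7 ≈ 3615.1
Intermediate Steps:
a(E, q) = (q + E²)/(E + q)
N(M) = M + M² + M*(37/7 + M) (N(M) = (M² + ((1 + 6²)/(6 + 1) + M)*M) + M = (M² + ((1 + 36)/7 + M)*M) + M = (M² + ((⅐)*37 + M)*M) + M = (M² + (37/7 + M)*M) + M = (M² + M*(37/7 + M)) + M = M + M² + M*(37/7 + M))
(1866 + 2284) - N(-18) = (1866 + 2284) - 2*(-18)*(22 + 7*(-18))/7 = 4150 - 2*(-18)*(22 - 126)/7 = 4150 - 2*(-18)*(-104)/7 = 4150 - 1*3744/7 = 4150 - 3744/7 = 25306/7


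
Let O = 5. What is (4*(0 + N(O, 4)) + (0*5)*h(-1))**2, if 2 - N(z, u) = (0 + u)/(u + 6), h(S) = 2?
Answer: 1024/25 ≈ 40.960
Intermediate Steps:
N(z, u) = 2 - u/(6 + u) (N(z, u) = 2 - (0 + u)/(u + 6) = 2 - u/(6 + u))
(4*(0 + N(O, 4)) + (0*5)*h(-1))**2 = (4*(0 + (12 + 4)/(6 + 4)) + (0*5)*2)**2 = (4*(0 + 16/10) + 0*2)**2 = (4*(0 + (1/10)*16) + 0)**2 = (4*(0 + 8/5) + 0)**2 = (4*(8/5) + 0)**2 = (32/5 + 0)**2 = (32/5)**2 = 1024/25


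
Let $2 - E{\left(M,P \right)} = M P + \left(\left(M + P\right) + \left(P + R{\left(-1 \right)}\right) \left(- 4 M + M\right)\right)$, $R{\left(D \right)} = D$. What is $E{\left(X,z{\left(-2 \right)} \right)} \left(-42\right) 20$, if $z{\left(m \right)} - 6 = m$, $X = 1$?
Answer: $-1680$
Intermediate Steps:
$z{\left(m \right)} = 6 + m$
$E{\left(M,P \right)} = 2 - M - P - M P + 3 M \left(-1 + P\right)$ ($E{\left(M,P \right)} = 2 - \left(M P + \left(\left(M + P\right) + \left(P - 1\right) \left(- 4 M + M\right)\right)\right) = 2 - \left(M P + \left(\left(M + P\right) + \left(-1 + P\right) \left(- 3 M\right)\right)\right) = 2 - \left(M P - \left(- M - P + 3 M \left(-1 + P\right)\right)\right) = 2 - \left(M P + \left(M + P - 3 M \left(-1 + P\right)\right)\right) = 2 - \left(M + P + M P - 3 M \left(-1 + P\right)\right) = 2 - M - P - M P + 3 M \left(-1 + P\right)$)
$E{\left(X,z{\left(-2 \right)} \right)} \left(-42\right) 20 = \left(2 - \left(6 - 2\right) - 4 + 2 \cdot 1 \left(6 - 2\right)\right) \left(-42\right) 20 = \left(2 - 4 - 4 + 2 \cdot 1 \cdot 4\right) \left(-42\right) 20 = \left(2 - 4 - 4 + 8\right) \left(-42\right) 20 = 2 \left(-42\right) 20 = \left(-84\right) 20 = -1680$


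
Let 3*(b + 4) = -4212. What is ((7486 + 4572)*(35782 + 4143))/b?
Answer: -240707825/704 ≈ -3.4191e+5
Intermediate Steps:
b = -1408 (b = -4 + (⅓)*(-4212) = -4 - 1404 = -1408)
((7486 + 4572)*(35782 + 4143))/b = ((7486 + 4572)*(35782 + 4143))/(-1408) = (12058*39925)*(-1/1408) = 481415650*(-1/1408) = -240707825/704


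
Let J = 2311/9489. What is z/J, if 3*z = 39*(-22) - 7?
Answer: -2735995/2311 ≈ -1183.9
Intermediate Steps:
J = 2311/9489 (J = 2311*(1/9489) = 2311/9489 ≈ 0.24355)
z = -865/3 (z = (39*(-22) - 7)/3 = (-858 - 7)/3 = (1/3)*(-865) = -865/3 ≈ -288.33)
z/J = -865/(3*2311/9489) = -865/3*9489/2311 = -2735995/2311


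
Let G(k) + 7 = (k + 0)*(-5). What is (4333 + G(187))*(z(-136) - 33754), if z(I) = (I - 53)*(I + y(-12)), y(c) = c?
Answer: -19606762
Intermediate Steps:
G(k) = -7 - 5*k (G(k) = -7 + (k + 0)*(-5) = -7 + k*(-5) = -7 - 5*k)
z(I) = (-53 + I)*(-12 + I) (z(I) = (I - 53)*(I - 12) = (-53 + I)*(-12 + I))
(4333 + G(187))*(z(-136) - 33754) = (4333 + (-7 - 5*187))*((636 + (-136)² - 65*(-136)) - 33754) = (4333 + (-7 - 935))*((636 + 18496 + 8840) - 33754) = (4333 - 942)*(27972 - 33754) = 3391*(-5782) = -19606762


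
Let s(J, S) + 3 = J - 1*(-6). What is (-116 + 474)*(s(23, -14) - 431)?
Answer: -144990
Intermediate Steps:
s(J, S) = 3 + J (s(J, S) = -3 + (J - 1*(-6)) = -3 + (J + 6) = -3 + (6 + J) = 3 + J)
(-116 + 474)*(s(23, -14) - 431) = (-116 + 474)*((3 + 23) - 431) = 358*(26 - 431) = 358*(-405) = -144990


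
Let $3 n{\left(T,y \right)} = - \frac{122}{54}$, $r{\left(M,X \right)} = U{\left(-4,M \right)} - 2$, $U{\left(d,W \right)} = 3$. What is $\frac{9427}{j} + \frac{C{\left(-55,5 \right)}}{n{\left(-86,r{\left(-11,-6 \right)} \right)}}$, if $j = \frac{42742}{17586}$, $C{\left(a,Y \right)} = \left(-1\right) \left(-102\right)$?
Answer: $\frac{4879821069}{1303631} \approx 3743.3$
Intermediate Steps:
$C{\left(a,Y \right)} = 102$
$j = \frac{21371}{8793}$ ($j = 42742 \cdot \frac{1}{17586} = \frac{21371}{8793} \approx 2.4305$)
$r{\left(M,X \right)} = 1$ ($r{\left(M,X \right)} = 3 - 2 = 1$)
$n{\left(T,y \right)} = - \frac{61}{81}$ ($n{\left(T,y \right)} = \frac{\left(-122\right) \frac{1}{54}}{3} = \frac{1}{3} \left(- \frac{61}{27}\right) = - \frac{61}{81}$)
$\frac{9427}{j} + \frac{C{\left(-55,5 \right)}}{n{\left(-86,r{\left(-11,-6 \right)} \right)}} = \frac{9427}{\frac{21371}{8793}} + \frac{102}{- \frac{61}{81}} = 9427 \cdot \frac{8793}{21371} + 102 \left(- \frac{81}{61}\right) = \frac{82891611}{21371} - \frac{8262}{61} = \frac{4879821069}{1303631}$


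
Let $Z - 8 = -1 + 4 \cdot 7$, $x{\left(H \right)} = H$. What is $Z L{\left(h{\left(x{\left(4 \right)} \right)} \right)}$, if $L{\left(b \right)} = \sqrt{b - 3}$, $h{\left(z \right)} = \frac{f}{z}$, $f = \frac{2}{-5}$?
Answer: $\frac{7 i \sqrt{310}}{2} \approx 61.624 i$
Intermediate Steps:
$f = - \frac{2}{5}$ ($f = 2 \left(- \frac{1}{5}\right) = - \frac{2}{5} \approx -0.4$)
$h{\left(z \right)} = - \frac{2}{5 z}$
$Z = 35$ ($Z = 8 + \left(-1 + 4 \cdot 7\right) = 8 + \left(-1 + 28\right) = 8 + 27 = 35$)
$L{\left(b \right)} = \sqrt{-3 + b}$
$Z L{\left(h{\left(x{\left(4 \right)} \right)} \right)} = 35 \sqrt{-3 - \frac{2}{5 \cdot 4}} = 35 \sqrt{-3 - \frac{1}{10}} = 35 \sqrt{- \frac{31}{10}} = 35 \frac{i \sqrt{310}}{10} = \frac{7 i \sqrt{310}}{2}$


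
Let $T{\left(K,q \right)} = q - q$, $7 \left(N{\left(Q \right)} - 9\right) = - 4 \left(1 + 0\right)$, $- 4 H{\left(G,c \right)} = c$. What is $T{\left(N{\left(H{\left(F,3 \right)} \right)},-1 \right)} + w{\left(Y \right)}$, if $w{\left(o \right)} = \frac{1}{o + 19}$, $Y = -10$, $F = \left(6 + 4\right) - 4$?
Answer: $\frac{1}{9} \approx 0.11111$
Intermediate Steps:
$F = 6$ ($F = 10 - 4 = 6$)
$H{\left(G,c \right)} = - \frac{c}{4}$
$N{\left(Q \right)} = \frac{59}{7}$ ($N{\left(Q \right)} = 9 + \frac{\left(-4\right) \left(1 + 0\right)}{7} = 9 + \frac{\left(-4\right) 1}{7} = 9 + \frac{1}{7} \left(-4\right) = 9 - \frac{4}{7} = \frac{59}{7}$)
$T{\left(K,q \right)} = 0$
$w{\left(o \right)} = \frac{1}{19 + o}$
$T{\left(N{\left(H{\left(F,3 \right)} \right)},-1 \right)} + w{\left(Y \right)} = 0 + \frac{1}{19 - 10} = 0 + \frac{1}{9} = \frac{1}{9}$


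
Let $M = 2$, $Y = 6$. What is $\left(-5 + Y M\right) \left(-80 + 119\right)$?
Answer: $273$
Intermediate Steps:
$\left(-5 + Y M\right) \left(-80 + 119\right) = \left(-5 + 6 \cdot 2\right) \left(-80 + 119\right) = \left(-5 + 12\right) 39 = 7 \cdot 39 = 273$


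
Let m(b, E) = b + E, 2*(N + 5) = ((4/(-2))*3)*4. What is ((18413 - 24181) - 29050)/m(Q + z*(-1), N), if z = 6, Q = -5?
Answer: 2487/2 ≈ 1243.5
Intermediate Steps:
N = -17 (N = -5 + (((4/(-2))*3)*4)/2 = -5 + (((4*(-1/2))*3)*4)/2 = -5 + (-2*3*4)/2 = -5 + (-6*4)/2 = -5 + (1/2)*(-24) = -5 - 12 = -17)
m(b, E) = E + b
((18413 - 24181) - 29050)/m(Q + z*(-1), N) = ((18413 - 24181) - 29050)/(-17 + (-5 + 6*(-1))) = (-5768 - 29050)/(-17 + (-5 - 6)) = -34818/(-17 - 11) = -34818/(-28) = -34818*(-1/28) = 2487/2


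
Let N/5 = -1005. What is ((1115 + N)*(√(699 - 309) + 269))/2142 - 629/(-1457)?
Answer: -45032668/91791 - 115*√390/63 ≈ -526.65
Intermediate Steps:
N = -5025 (N = 5*(-1005) = -5025)
((1115 + N)*(√(699 - 309) + 269))/2142 - 629/(-1457) = ((1115 - 5025)*(√(699 - 309) + 269))/2142 - 629/(-1457) = -3910*(√390 + 269)*(1/2142) - 629*(-1/1457) = -3910*(269 + √390)*(1/2142) + 629/1457 = (-1051790 - 3910*√390)*(1/2142) + 629/1457 = (-30935/63 - 115*√390/63) + 629/1457 = -45032668/91791 - 115*√390/63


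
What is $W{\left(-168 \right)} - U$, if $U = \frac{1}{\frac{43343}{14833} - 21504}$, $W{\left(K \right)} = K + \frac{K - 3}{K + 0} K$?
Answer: $- \frac{108115725938}{318925489} \approx -339.0$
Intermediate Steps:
$W{\left(K \right)} = -3 + 2 K$ ($W{\left(K \right)} = K + \frac{-3 + K}{K} K = K + \left(-3 + K\right) = -3 + 2 K$)
$U = - \frac{14833}{318925489}$ ($U = \frac{1}{43343 \cdot \frac{1}{14833} - 21504} = \frac{1}{\frac{43343}{14833} - 21504} = \frac{1}{- \frac{318925489}{14833}} = - \frac{14833}{318925489} \approx -4.6509 \cdot 10^{-5}$)
$W{\left(-168 \right)} - U = \left(-3 + 2 \left(-168\right)\right) - - \frac{14833}{318925489} = \left(-3 - 336\right) + \frac{14833}{318925489} = -339 + \frac{14833}{318925489} = - \frac{108115725938}{318925489}$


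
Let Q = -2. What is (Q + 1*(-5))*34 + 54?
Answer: -184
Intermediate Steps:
(Q + 1*(-5))*34 + 54 = (-2 + 1*(-5))*34 + 54 = (-2 - 5)*34 + 54 = -7*34 + 54 = -238 + 54 = -184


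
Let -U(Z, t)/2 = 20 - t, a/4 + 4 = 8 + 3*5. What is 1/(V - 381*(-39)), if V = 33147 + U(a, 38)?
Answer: 1/48042 ≈ 2.0815e-5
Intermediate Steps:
a = 76 (a = -16 + 4*(8 + 3*5) = -16 + 4*(8 + 15) = -16 + 4*23 = -16 + 92 = 76)
U(Z, t) = -40 + 2*t (U(Z, t) = -2*(20 - t) = -40 + 2*t)
V = 33183 (V = 33147 + (-40 + 2*38) = 33147 + (-40 + 76) = 33147 + 36 = 33183)
1/(V - 381*(-39)) = 1/(33183 - 381*(-39)) = 1/(33183 + 14859) = 1/48042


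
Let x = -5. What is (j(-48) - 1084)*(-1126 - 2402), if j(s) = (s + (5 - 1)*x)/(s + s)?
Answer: 3821853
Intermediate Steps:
j(s) = (-20 + s)/(2*s) (j(s) = (s + (5 - 1)*(-5))/(s + s) = (s + 4*(-5))/((2*s)) = (s - 20)*(1/(2*s)) = (-20 + s)*(1/(2*s)) = (-20 + s)/(2*s))
(j(-48) - 1084)*(-1126 - 2402) = ((½)*(-20 - 48)/(-48) - 1084)*(-1126 - 2402) = ((½)*(-1/48)*(-68) - 1084)*(-3528) = (17/24 - 1084)*(-3528) = -25999/24*(-3528) = 3821853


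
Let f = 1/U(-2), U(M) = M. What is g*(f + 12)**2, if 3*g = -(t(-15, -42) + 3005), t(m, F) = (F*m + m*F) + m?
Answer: -1124125/6 ≈ -1.8735e+5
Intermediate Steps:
t(m, F) = m + 2*F*m (t(m, F) = (F*m + F*m) + m = 2*F*m + m = m + 2*F*m)
f = -1/2 (f = 1/(-2) = -1/2 ≈ -0.50000)
g = -4250/3 (g = (-(-15*(1 + 2*(-42)) + 3005))/3 = (-(-15*(1 - 84) + 3005))/3 = (-(-15*(-83) + 3005))/3 = (-(1245 + 3005))/3 = (-1*4250)/3 = (1/3)*(-4250) = -4250/3 ≈ -1416.7)
g*(f + 12)**2 = -4250*(-1/2 + 12)**2/3 = -4250*(23/2)**2/3 = -4250/3*529/4 = -1124125/6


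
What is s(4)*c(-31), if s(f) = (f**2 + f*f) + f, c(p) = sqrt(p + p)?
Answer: 36*I*sqrt(62) ≈ 283.46*I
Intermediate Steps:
c(p) = sqrt(2)*sqrt(p) (c(p) = sqrt(2*p) = sqrt(2)*sqrt(p))
s(f) = f + 2*f**2 (s(f) = (f**2 + f**2) + f = 2*f**2 + f = f + 2*f**2)
s(4)*c(-31) = (4*(1 + 2*4))*(sqrt(2)*sqrt(-31)) = (4*(1 + 8))*(sqrt(2)*(I*sqrt(31))) = (4*9)*(I*sqrt(62)) = 36*(I*sqrt(62)) = 36*I*sqrt(62)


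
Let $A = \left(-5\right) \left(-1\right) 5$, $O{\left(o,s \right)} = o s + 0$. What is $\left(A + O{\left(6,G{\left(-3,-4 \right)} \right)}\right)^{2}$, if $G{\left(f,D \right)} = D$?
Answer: $1$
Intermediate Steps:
$O{\left(o,s \right)} = o s$
$A = 25$ ($A = 5 \cdot 5 = 25$)
$\left(A + O{\left(6,G{\left(-3,-4 \right)} \right)}\right)^{2} = \left(25 + 6 \left(-4\right)\right)^{2} = \left(25 - 24\right)^{2} = 1^{2} = 1$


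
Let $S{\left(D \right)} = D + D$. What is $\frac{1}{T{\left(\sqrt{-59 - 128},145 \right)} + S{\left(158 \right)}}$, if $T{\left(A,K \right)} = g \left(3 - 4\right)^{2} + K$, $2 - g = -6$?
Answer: $\frac{1}{469} \approx 0.0021322$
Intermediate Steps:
$g = 8$ ($g = 2 - -6 = 2 + 6 = 8$)
$S{\left(D \right)} = 2 D$
$T{\left(A,K \right)} = 8 + K$ ($T{\left(A,K \right)} = 8 \left(3 - 4\right)^{2} + K = 8 \left(-1\right)^{2} + K = 8 \cdot 1 + K = 8 + K$)
$\frac{1}{T{\left(\sqrt{-59 - 128},145 \right)} + S{\left(158 \right)}} = \frac{1}{\left(8 + 145\right) + 2 \cdot 158} = \frac{1}{153 + 316} = \frac{1}{469}$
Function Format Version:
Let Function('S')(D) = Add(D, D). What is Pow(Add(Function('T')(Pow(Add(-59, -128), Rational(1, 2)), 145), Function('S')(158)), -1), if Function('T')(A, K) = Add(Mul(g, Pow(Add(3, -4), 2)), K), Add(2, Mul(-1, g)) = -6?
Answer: Rational(1, 469) ≈ 0.0021322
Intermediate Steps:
g = 8 (g = Add(2, Mul(-1, -6)) = Add(2, 6) = 8)
Function('S')(D) = Mul(2, D)
Function('T')(A, K) = Add(8, K) (Function('T')(A, K) = Add(Mul(8, Pow(Add(3, -4), 2)), K) = Add(Mul(8, Pow(-1, 2)), K) = Add(Mul(8, 1), K) = Add(8, K))
Pow(Add(Function('T')(Pow(Add(-59, -128), Rational(1, 2)), 145), Function('S')(158)), -1) = Pow(Add(Add(8, 145), Mul(2, 158)), -1) = Pow(Add(153, 316), -1) = Pow(469, -1) = Rational(1, 469)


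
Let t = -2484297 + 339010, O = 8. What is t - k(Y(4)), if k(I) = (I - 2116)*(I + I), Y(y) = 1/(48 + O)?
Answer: -3363691521/1568 ≈ -2.1452e+6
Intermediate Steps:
t = -2145287
Y(y) = 1/56 (Y(y) = 1/(48 + 8) = 1/56)
k(I) = 2*I*(-2116 + I) (k(I) = (-2116 + I)*(2*I) = 2*I*(-2116 + I))
t - k(Y(4)) = -2145287 - 2*(-2116 + 1/56)/56 = -2145287 - 2*(-118495)/(56*56) = -2145287 - 1*(-118495/1568) = -2145287 + 118495/1568 = -3363691521/1568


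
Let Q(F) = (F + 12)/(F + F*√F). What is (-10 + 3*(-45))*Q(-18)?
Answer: -145/57 + 145*I*√2/19 ≈ -2.5439 + 10.793*I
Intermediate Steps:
Q(F) = (12 + F)/(F + F^(3/2))
(-10 + 3*(-45))*Q(-18) = (-10 + 3*(-45))*((12 - 18)/(-18 + (-18)^(3/2))) = (-10 - 135)*(-6/(-18 - 54*I*√2)) = -(-870)/(-18 - 54*I*√2) = 870/(-18 - 54*I*√2)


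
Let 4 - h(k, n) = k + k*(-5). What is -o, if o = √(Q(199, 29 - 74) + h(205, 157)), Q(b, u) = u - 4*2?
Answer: -√771 ≈ -27.767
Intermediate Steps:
h(k, n) = 4 + 4*k (h(k, n) = 4 - (k + k*(-5)) = 4 - (k - 5*k) = 4 - (-4)*k = 4 + 4*k)
Q(b, u) = -8 + u (Q(b, u) = u - 8 = -8 + u)
o = √771 (o = √((-8 + (29 - 74)) + (4 + 4*205)) = √((-8 - 45) + (4 + 820)) = √(-53 + 824) = √771 ≈ 27.767)
-o = -√771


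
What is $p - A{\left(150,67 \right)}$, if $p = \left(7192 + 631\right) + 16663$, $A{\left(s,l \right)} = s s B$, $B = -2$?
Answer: $69486$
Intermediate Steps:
$A{\left(s,l \right)} = - 2 s^{2}$ ($A{\left(s,l \right)} = s s \left(-2\right) = s^{2} \left(-2\right) = - 2 s^{2}$)
$p = 24486$ ($p = 7823 + 16663 = 24486$)
$p - A{\left(150,67 \right)} = 24486 - - 2 \cdot 150^{2} = 24486 - \left(-2\right) 22500 = 24486 - -45000 = 24486 + 45000 = 69486$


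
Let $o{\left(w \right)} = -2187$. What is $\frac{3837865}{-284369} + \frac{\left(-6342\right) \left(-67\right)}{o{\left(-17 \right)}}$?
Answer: $- \frac{43075260007}{207305001} \approx -207.79$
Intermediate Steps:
$\frac{3837865}{-284369} + \frac{\left(-6342\right) \left(-67\right)}{o{\left(-17 \right)}} = \frac{3837865}{-284369} + \frac{\left(-6342\right) \left(-67\right)}{-2187} = 3837865 \left(- \frac{1}{284369}\right) + 424914 \left(- \frac{1}{2187}\right) = - \frac{3837865}{284369} - \frac{141638}{729} = - \frac{43075260007}{207305001}$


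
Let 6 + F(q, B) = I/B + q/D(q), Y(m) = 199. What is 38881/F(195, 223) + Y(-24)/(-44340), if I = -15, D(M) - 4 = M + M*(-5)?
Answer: -99444040406369/16160644140 ≈ -6153.5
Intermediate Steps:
D(M) = 4 - 4*M (D(M) = 4 + (M + M*(-5)) = 4 + (M - 5*M) = 4 - 4*M)
F(q, B) = -6 - 15/B + q/(4 - 4*q) (F(q, B) = -6 + (-15/B + q/(4 - 4*q)) = -6 - 15/B + q/(4 - 4*q))
38881/F(195, 223) + Y(-24)/(-44340) = 38881/(((¼)*(60 - 60*195 + 24*223 - 25*223*195)/(223*(-1 + 195)))) + 199/(-44340) = 38881/(((¼)*(1/223)*(60 - 11700 + 5352 - 1087125)/194)) + 199*(-1/44340) = 38881/(((¼)*(1/223)*(1/194)*(-1093413))) - 199/44340 = 38881/(-1093413/173048) - 199/44340 = 38881*(-173048/1093413) - 199/44340 = -6728279288/1093413 - 199/44340 = -99444040406369/16160644140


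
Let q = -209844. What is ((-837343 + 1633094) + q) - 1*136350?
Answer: 449557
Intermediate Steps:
((-837343 + 1633094) + q) - 1*136350 = ((-837343 + 1633094) - 209844) - 1*136350 = (795751 - 209844) - 136350 = 585907 - 136350 = 449557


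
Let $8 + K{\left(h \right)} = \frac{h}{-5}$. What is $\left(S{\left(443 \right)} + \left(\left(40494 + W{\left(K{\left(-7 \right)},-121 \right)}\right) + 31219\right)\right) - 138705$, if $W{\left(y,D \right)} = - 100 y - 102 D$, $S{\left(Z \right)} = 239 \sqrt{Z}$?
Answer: $-53990 + 239 \sqrt{443} \approx -48960.0$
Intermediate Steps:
$K{\left(h \right)} = -8 - \frac{h}{5}$ ($K{\left(h \right)} = -8 + \frac{h}{-5} = -8 + h \left(- \frac{1}{5}\right) = -8 - \frac{h}{5}$)
$W{\left(y,D \right)} = - 102 D - 100 y$
$\left(S{\left(443 \right)} + \left(\left(40494 + W{\left(K{\left(-7 \right)},-121 \right)}\right) + 31219\right)\right) - 138705 = \left(239 \sqrt{443} + \left(\left(40494 - \left(-12342 + 100 \left(-8 - - \frac{7}{5}\right)\right)\right) + 31219\right)\right) - 138705 = \left(239 \sqrt{443} + \left(\left(40494 + \left(12342 - 100 \left(-8 + \frac{7}{5}\right)\right)\right) + 31219\right)\right) - 138705 = \left(239 \sqrt{443} + \left(\left(40494 + \left(12342 - -660\right)\right) + 31219\right)\right) - 138705 = \left(239 \sqrt{443} + \left(\left(40494 + \left(12342 + 660\right)\right) + 31219\right)\right) - 138705 = \left(239 \sqrt{443} + \left(\left(40494 + 13002\right) + 31219\right)\right) - 138705 = \left(239 \sqrt{443} + \left(53496 + 31219\right)\right) - 138705 = \left(239 \sqrt{443} + 84715\right) - 138705 = \left(84715 + 239 \sqrt{443}\right) - 138705 = -53990 + 239 \sqrt{443}$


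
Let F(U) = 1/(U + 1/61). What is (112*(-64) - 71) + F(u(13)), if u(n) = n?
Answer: -5747705/794 ≈ -7238.9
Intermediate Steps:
F(U) = 1/(1/61 + U) (F(U) = 1/(U + 1/61) = 1/(1/61 + U))
(112*(-64) - 71) + F(u(13)) = (112*(-64) - 71) + 61/(1 + 61*13) = (-7168 - 71) + 61/(1 + 793) = -7239 + 61/794 = -5747705/794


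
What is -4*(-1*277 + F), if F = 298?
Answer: -84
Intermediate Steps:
-4*(-1*277 + F) = -4*(-1*277 + 298) = -4*(-277 + 298) = -4*21 = -84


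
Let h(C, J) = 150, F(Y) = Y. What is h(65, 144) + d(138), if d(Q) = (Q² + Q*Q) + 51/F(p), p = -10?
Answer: 382329/10 ≈ 38233.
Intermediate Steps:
d(Q) = -51/10 + 2*Q² (d(Q) = (Q² + Q*Q) + 51/(-10) = (Q² + Q²) + 51*(-⅒) = 2*Q² - 51/10 = -51/10 + 2*Q²)
h(65, 144) + d(138) = 150 + (-51/10 + 2*138²) = 150 + (-51/10 + 2*19044) = 150 + (-51/10 + 38088) = 150 + 380829/10 = 382329/10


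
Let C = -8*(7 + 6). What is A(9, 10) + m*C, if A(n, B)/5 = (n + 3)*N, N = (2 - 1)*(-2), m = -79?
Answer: 8096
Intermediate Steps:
C = -104 (C = -8*13 = -104)
N = -2 (N = 1*(-2) = -2)
A(n, B) = -30 - 10*n (A(n, B) = 5*((n + 3)*(-2)) = 5*((3 + n)*(-2)) = 5*(-6 - 2*n) = -30 - 10*n)
A(9, 10) + m*C = (-30 - 10*9) - 79*(-104) = (-30 - 90) + 8216 = -120 + 8216 = 8096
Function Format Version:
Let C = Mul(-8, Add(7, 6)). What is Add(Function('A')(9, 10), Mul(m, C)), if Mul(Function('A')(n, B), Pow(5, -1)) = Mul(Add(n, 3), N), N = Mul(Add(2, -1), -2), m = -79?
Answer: 8096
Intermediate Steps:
C = -104 (C = Mul(-8, 13) = -104)
N = -2 (N = Mul(1, -2) = -2)
Function('A')(n, B) = Add(-30, Mul(-10, n)) (Function('A')(n, B) = Mul(5, Mul(Add(n, 3), -2)) = Mul(5, Mul(Add(3, n), -2)) = Mul(5, Add(-6, Mul(-2, n))) = Add(-30, Mul(-10, n)))
Add(Function('A')(9, 10), Mul(m, C)) = Add(Add(-30, Mul(-10, 9)), Mul(-79, -104)) = Add(Add(-30, -90), 8216) = Add(-120, 8216) = 8096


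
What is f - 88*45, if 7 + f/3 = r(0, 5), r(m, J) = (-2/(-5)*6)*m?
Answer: -3981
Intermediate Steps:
r(m, J) = 12*m/5 (r(m, J) = (-2*(-⅕)*6)*m = ((⅖)*6)*m = 12*m/5)
f = -21 (f = -21 + 3*((12/5)*0) = -21 + 3*0 = -21 + 0 = -21)
f - 88*45 = -21 - 88*45 = -21 - 3960 = -3981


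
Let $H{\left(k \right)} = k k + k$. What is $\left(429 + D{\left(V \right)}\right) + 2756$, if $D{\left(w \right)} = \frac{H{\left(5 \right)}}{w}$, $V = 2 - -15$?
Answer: $\frac{54175}{17} \approx 3186.8$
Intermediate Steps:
$H{\left(k \right)} = k + k^{2}$ ($H{\left(k \right)} = k^{2} + k = k + k^{2}$)
$V = 17$ ($V = 2 + 15 = 17$)
$D{\left(w \right)} = \frac{30}{w}$ ($D{\left(w \right)} = \frac{5 \left(1 + 5\right)}{w} = \frac{5 \cdot 6}{w} = \frac{30}{w}$)
$\left(429 + D{\left(V \right)}\right) + 2756 = \left(429 + \frac{30}{17}\right) + 2756 = \frac{7323}{17} + 2756 = \frac{54175}{17}$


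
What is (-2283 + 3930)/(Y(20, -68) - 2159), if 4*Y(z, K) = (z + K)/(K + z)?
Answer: -6588/8635 ≈ -0.76294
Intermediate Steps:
Y(z, K) = ¼ (Y(z, K) = ((z + K)/(K + z))/4 = ((K + z)/(K + z))/4 = (¼)*1 = ¼)
(-2283 + 3930)/(Y(20, -68) - 2159) = (-2283 + 3930)/(¼ - 2159) = 1647/(-8635/4) = 1647*(-4/8635) = -6588/8635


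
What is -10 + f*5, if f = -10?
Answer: -60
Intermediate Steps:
-10 + f*5 = -10 - 10*5 = -10 - 50 = -60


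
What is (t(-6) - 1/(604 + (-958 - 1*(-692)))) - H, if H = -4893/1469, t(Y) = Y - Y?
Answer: 127105/38194 ≈ 3.3279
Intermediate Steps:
t(Y) = 0
H = -4893/1469 (H = -4893*1/1469 = -4893/1469 ≈ -3.3308)
(t(-6) - 1/(604 + (-958 - 1*(-692)))) - H = (0 - 1/(604 + (-958 - 1*(-692)))) - 1*(-4893/1469) = (0 - 1/(604 + (-958 + 692))) + 4893/1469 = (0 - 1/(604 - 266)) + 4893/1469 = (0 - 1/338) + 4893/1469 = -1/338 + 4893/1469 = 127105/38194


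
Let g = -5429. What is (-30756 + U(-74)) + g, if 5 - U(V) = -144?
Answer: -36036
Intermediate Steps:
U(V) = 149 (U(V) = 5 - 1*(-144) = 5 + 144 = 149)
(-30756 + U(-74)) + g = (-30756 + 149) - 5429 = -30607 - 5429 = -36036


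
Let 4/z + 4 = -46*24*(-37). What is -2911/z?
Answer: -29724221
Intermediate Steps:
z = 1/10211 (z = 4/(-4 - 46*24*(-37)) = 4/(-4 - 1104*(-37)) = 4/(-4 + 40848) = 4/40844 = 4*(1/40844) = 1/10211 ≈ 9.7934e-5)
-2911/z = -2911/1/10211 = -2911*10211 = -29724221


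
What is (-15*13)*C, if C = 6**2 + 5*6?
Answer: -12870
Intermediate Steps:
C = 66 (C = 36 + 30 = 66)
(-15*13)*C = -15*13*66 = -195*66 = -12870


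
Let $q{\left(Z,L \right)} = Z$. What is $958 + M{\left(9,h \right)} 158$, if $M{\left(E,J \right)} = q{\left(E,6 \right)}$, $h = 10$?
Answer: $2380$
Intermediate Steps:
$M{\left(E,J \right)} = E$
$958 + M{\left(9,h \right)} 158 = 958 + 9 \cdot 158 = 958 + 1422 = 2380$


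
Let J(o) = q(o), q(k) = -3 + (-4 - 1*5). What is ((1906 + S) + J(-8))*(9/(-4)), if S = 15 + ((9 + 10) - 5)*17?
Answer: -19323/4 ≈ -4830.8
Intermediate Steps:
q(k) = -12 (q(k) = -3 + (-4 - 5) = -3 - 9 = -12)
J(o) = -12
S = 253 (S = 15 + (19 - 5)*17 = 15 + 14*17 = 15 + 238 = 253)
((1906 + S) + J(-8))*(9/(-4)) = ((1906 + 253) - 12)*(9/(-4)) = (2159 - 12)*(9*(-1/4)) = 2147*(-9/4) = -19323/4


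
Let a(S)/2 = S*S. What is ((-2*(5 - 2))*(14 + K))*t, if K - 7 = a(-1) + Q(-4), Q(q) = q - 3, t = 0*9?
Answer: 0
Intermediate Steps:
t = 0
Q(q) = -3 + q
a(S) = 2*S² (a(S) = 2*(S*S) = 2*S²)
K = 2 (K = 7 + (2*(-1)² + (-3 - 4)) = 7 + (2*1 - 7) = 7 + (2 - 7) = 7 - 5 = 2)
((-2*(5 - 2))*(14 + K))*t = ((-2*(5 - 2))*(14 + 2))*0 = (-2*3*16)*0 = -6*16*0 = -96*0 = 0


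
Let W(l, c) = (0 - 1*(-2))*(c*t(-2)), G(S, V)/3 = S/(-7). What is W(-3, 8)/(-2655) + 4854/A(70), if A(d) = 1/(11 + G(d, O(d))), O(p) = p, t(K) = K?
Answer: -244859998/2655 ≈ -92226.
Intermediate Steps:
G(S, V) = -3*S/7 (G(S, V) = 3*(S/(-7)) = 3*(S*(-⅐)) = 3*(-S/7) = -3*S/7)
A(d) = 1/(11 - 3*d/7)
W(l, c) = -4*c (W(l, c) = (0 - 1*(-2))*(c*(-2)) = (0 + 2)*(-2*c) = 2*(-2*c) = -4*c)
W(-3, 8)/(-2655) + 4854/A(70) = -4*8/(-2655) + 4854/((-7/(-77 + 3*70))) = -32*(-1/2655) + 4854/((-7/(-77 + 210))) = 32/2655 + 4854/((-7/133)) = 32/2655 + 4854/((-7*1/133)) = 32/2655 + 4854/(-1/19) = 32/2655 + 4854*(-19) = 32/2655 - 92226 = -244859998/2655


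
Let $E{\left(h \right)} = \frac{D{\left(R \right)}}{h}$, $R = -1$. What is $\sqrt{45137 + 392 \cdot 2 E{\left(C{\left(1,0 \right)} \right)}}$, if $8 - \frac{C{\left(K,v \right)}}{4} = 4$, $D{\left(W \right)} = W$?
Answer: $4 \sqrt{2818} \approx 212.34$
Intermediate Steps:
$C{\left(K,v \right)} = 16$ ($C{\left(K,v \right)} = 32 - 16 = 16$)
$E{\left(h \right)} = - \frac{1}{h}$
$\sqrt{45137 + 392 \cdot 2 E{\left(C{\left(1,0 \right)} \right)}} = \sqrt{45137 + 392 \cdot 2 \left(- \frac{1}{16}\right)} = \sqrt{45137 + 392 \left(- \frac{1}{8}\right)} = \sqrt{45137 - 49} = \sqrt{45088} = 4 \sqrt{2818}$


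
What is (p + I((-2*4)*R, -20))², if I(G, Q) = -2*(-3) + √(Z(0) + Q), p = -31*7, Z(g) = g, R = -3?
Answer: 44501 - 844*I*√5 ≈ 44501.0 - 1887.2*I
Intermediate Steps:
p = -217
I(G, Q) = 6 + √Q (I(G, Q) = -2*(-3) + √(0 + Q) = 6 + √Q)
(p + I((-2*4)*R, -20))² = (-217 + (6 + √(-20)))² = (-217 + (6 + 2*I*√5))² = (-211 + 2*I*√5)²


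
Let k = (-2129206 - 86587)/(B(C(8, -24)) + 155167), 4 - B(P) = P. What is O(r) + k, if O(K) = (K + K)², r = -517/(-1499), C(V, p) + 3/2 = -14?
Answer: -9625941018398/697408441373 ≈ -13.802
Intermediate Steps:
C(V, p) = -31/2 (C(V, p) = -3/2 - 14 = -31/2)
r = 517/1499 (r = -517*(-1/1499) = 517/1499 ≈ 0.34490)
B(P) = 4 - P
O(K) = 4*K² (O(K) = (2*K)² = 4*K²)
k = -4431586/310373 (k = (-2129206 - 86587)/((4 - 1*(-31/2)) + 155167) = -2215793/((4 + 31/2) + 155167) = -2215793/(39/2 + 155167) = -2215793/310373/2 = -2215793*2/310373 = -4431586/310373 ≈ -14.278)
O(r) + k = 4*(517/1499)² - 4431586/310373 = 4*(267289/2247001) - 4431586/310373 = 1069156/2247001 - 4431586/310373 = -9625941018398/697408441373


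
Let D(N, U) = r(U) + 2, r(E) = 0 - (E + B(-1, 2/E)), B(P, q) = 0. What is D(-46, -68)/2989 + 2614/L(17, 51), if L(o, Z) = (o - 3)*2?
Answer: 79747/854 ≈ 93.381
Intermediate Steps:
r(E) = -E (r(E) = 0 - (E + 0) = 0 - E = -E)
L(o, Z) = -6 + 2*o (L(o, Z) = (-3 + o)*2 = -6 + 2*o)
D(N, U) = 2 - U (D(N, U) = -U + 2 = 2 - U)
D(-46, -68)/2989 + 2614/L(17, 51) = (2 - 1*(-68))/2989 + 2614/(-6 + 2*17) = (2 + 68)*(1/2989) + 2614/(-6 + 34) = 70*(1/2989) + 2614/28 = 10/427 + 2614*(1/28) = 10/427 + 1307/14 = 79747/854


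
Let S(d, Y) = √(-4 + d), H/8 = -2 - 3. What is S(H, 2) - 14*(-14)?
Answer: 196 + 2*I*√11 ≈ 196.0 + 6.6332*I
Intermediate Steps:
H = -40 (H = 8*(-2 - 3) = 8*(-5) = -40)
S(H, 2) - 14*(-14) = √(-4 - 40) - 14*(-14) = √(-44) + 196 = 2*I*√11 + 196 = 196 + 2*I*√11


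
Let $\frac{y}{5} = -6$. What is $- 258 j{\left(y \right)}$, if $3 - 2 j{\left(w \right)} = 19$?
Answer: $2064$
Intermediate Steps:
$y = -30$ ($y = 5 \left(-6\right) = -30$)
$j{\left(w \right)} = -8$ ($j{\left(w \right)} = \frac{3}{2} - \frac{19}{2} = -8$)
$- 258 j{\left(y \right)} = \left(-258\right) \left(-8\right) = 2064$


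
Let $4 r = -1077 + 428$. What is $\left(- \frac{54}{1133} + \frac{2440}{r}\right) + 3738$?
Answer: $\frac{248865620}{66847} \approx 3722.9$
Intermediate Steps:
$r = - \frac{649}{4}$ ($r = \frac{-1077 + 428}{4} = \frac{1}{4} \left(-649\right) = - \frac{649}{4} \approx -162.25$)
$\left(- \frac{54}{1133} + \frac{2440}{r}\right) + 3738 = \left(- \frac{54}{1133} + \frac{2440}{- \frac{649}{4}}\right) + 3738 = \left(\left(-54\right) \frac{1}{1133} + 2440 \left(- \frac{4}{649}\right)\right) + 3738 = \left(- \frac{54}{1133} - \frac{9760}{649}\right) + 3738 = - \frac{1008466}{66847} + 3738 = \frac{248865620}{66847}$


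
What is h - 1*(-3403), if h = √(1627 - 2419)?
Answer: 3403 + 6*I*√22 ≈ 3403.0 + 28.142*I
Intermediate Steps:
h = 6*I*√22 (h = √(-792) = 6*I*√22 ≈ 28.142*I)
h - 1*(-3403) = 6*I*√22 - 1*(-3403) = 6*I*√22 + 3403 = 3403 + 6*I*√22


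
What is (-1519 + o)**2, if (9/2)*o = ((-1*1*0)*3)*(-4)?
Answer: 2307361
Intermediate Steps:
o = 0 (o = 2*(((-1*1*0)*3)*(-4))/9 = 2*((-1*0*3)*(-4))/9 = 2*((0*3)*(-4))/9 = 2*(0*(-4))/9 = (2/9)*0 = 0)
(-1519 + o)**2 = (-1519 + 0)**2 = (-1519)**2 = 2307361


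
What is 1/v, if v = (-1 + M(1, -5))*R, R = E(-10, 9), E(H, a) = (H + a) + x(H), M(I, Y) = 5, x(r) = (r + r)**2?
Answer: 1/1596 ≈ 0.00062657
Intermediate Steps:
x(r) = 4*r**2 (x(r) = (2*r)**2 = 4*r**2)
E(H, a) = H + a + 4*H**2 (E(H, a) = (H + a) + 4*H**2 = H + a + 4*H**2)
R = 399 (R = -10 + 9 + 4*(-10)**2 = -10 + 9 + 4*100 = -10 + 9 + 400 = 399)
v = 1596 (v = (-1 + 5)*399 = 4*399 = 1596)
1/v = 1/1596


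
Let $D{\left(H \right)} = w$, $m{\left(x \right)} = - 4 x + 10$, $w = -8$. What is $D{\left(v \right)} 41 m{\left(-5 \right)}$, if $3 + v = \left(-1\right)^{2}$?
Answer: $-9840$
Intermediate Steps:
$v = -2$ ($v = -3 + \left(-1\right)^{2} = -3 + 1 = -2$)
$m{\left(x \right)} = 10 - 4 x$
$D{\left(H \right)} = -8$
$D{\left(v \right)} 41 m{\left(-5 \right)} = \left(-8\right) 41 \left(10 - -20\right) = - 328 \left(10 + 20\right) = \left(-328\right) 30 = -9840$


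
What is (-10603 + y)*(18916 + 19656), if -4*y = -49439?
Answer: 67761361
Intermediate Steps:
y = 49439/4 (y = -¼*(-49439) = 49439/4 ≈ 12360.)
(-10603 + y)*(18916 + 19656) = (-10603 + 49439/4)*(18916 + 19656) = (7027/4)*38572 = 67761361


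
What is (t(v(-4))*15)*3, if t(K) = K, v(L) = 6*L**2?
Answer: 4320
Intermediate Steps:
(t(v(-4))*15)*3 = ((6*(-4)**2)*15)*3 = ((6*16)*15)*3 = (96*15)*3 = 1440*3 = 4320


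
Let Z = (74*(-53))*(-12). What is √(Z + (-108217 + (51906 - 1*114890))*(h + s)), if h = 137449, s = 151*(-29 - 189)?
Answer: I*√17895764667 ≈ 1.3378e+5*I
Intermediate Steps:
s = -32918 (s = 151*(-218) = -32918)
Z = 47064 (Z = -3922*(-12) = 47064)
√(Z + (-108217 + (51906 - 1*114890))*(h + s)) = √(47064 + (-108217 + (51906 - 1*114890))*(137449 - 32918)) = √(47064 + (-108217 + (51906 - 114890))*104531) = √(47064 + (-108217 - 62984)*104531) = √(47064 - 171201*104531) = √(47064 - 17895811731) = √(-17895764667) = I*√17895764667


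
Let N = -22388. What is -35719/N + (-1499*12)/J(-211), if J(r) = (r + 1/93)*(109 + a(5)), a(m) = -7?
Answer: 9078508769/3734027356 ≈ 2.4313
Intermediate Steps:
J(r) = 34/31 + 102*r (J(r) = (r + 1/93)*(109 - 7) = (r + 1/93)*102 = (1/93 + r)*102 = 34/31 + 102*r)
-35719/N + (-1499*12)/J(-211) = -35719/(-22388) + (-1499*12)/(34/31 + 102*(-211)) = -35719*(-1/22388) - 17988/(34/31 - 21522) = 35719/22388 - 17988/(-667148/31) = 35719/22388 - 17988*(-31/667148) = 35719/22388 + 139407/166787 = 9078508769/3734027356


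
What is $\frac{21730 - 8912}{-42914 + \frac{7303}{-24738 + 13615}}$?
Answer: $- \frac{142574614}{477339725} \approx -0.29869$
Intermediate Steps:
$\frac{21730 - 8912}{-42914 + \frac{7303}{-24738 + 13615}} = \frac{12818}{-42914 + \frac{7303}{-11123}} = \frac{12818}{-42914 + 7303 \left(- \frac{1}{11123}\right)} = \frac{12818}{-42914 - \frac{7303}{11123}} = \frac{12818}{- \frac{477339725}{11123}} = 12818 \left(- \frac{11123}{477339725}\right) = - \frac{142574614}{477339725}$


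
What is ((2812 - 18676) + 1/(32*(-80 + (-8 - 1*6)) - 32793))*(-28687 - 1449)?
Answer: 17115652750840/35801 ≈ 4.7808e+8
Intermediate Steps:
((2812 - 18676) + 1/(32*(-80 + (-8 - 1*6)) - 32793))*(-28687 - 1449) = (-15864 + 1/(32*(-80 + (-8 - 6)) - 32793))*(-30136) = (-15864 + 1/(32*(-80 - 14) - 32793))*(-30136) = (-15864 + 1/(32*(-94) - 32793))*(-30136) = (-15864 + 1/(-3008 - 32793))*(-30136) = (-15864 + 1/(-35801))*(-30136) = (-15864 - 1/35801)*(-30136) = -567947065/35801*(-30136) = 17115652750840/35801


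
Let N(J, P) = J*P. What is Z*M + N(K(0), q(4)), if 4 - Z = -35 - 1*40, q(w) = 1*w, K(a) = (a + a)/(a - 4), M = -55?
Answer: -4345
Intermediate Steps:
K(a) = 2*a/(-4 + a) (K(a) = (2*a)/(-4 + a) = 2*a/(-4 + a))
q(w) = w
Z = 79 (Z = 4 - (-35 - 1*40) = 4 - (-35 - 40) = 4 - 1*(-75) = 4 + 75 = 79)
Z*M + N(K(0), q(4)) = 79*(-55) + (2*0/(-4 + 0))*4 = -4345 + (2*0/(-4))*4 = -4345 + (2*0*(-1/4))*4 = -4345 + 0*4 = -4345 + 0 = -4345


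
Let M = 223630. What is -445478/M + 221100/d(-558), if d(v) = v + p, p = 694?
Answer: 561181909/345610 ≈ 1623.7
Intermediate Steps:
d(v) = 694 + v (d(v) = v + 694 = 694 + v)
-445478/M + 221100/d(-558) = -445478/223630 + 221100/(694 - 558) = -445478*1/223630 + 221100/136 = -20249/10165 + 221100*(1/136) = -20249/10165 + 55275/34 = 561181909/345610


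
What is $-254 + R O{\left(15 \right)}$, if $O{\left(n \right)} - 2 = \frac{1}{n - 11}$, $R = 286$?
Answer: $\frac{779}{2} \approx 389.5$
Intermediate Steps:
$O{\left(n \right)} = 2 + \frac{1}{-11 + n}$ ($O{\left(n \right)} = 2 + \frac{1}{n - 11} = 2 + \frac{1}{-11 + n}$)
$-254 + R O{\left(15 \right)} = -254 + 286 \frac{-21 + 2 \cdot 15}{-11 + 15} = -254 + 286 \frac{-21 + 30}{4} = -254 + 286 \cdot \frac{1}{4} \cdot 9 = -254 + 286 \cdot \frac{9}{4} = -254 + \frac{1287}{2} = \frac{779}{2}$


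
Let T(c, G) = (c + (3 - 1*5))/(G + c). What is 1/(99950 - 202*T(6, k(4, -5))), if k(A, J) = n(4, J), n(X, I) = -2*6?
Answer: 3/300254 ≈ 9.9915e-6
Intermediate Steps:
n(X, I) = -12
k(A, J) = -12
T(c, G) = (-2 + c)/(G + c) (T(c, G) = (c + (3 - 5))/(G + c) = (c - 2)/(G + c) = (-2 + c)/(G + c))
1/(99950 - 202*T(6, k(4, -5))) = 1/(99950 - 202*(-2 + 6)/(-12 + 6)) = 1/(99950 - 202*4/(-6)) = 1/(99950 - (-101)*4/3) = 1/(99950 - 202*(-⅔)) = 1/(99950 + 404/3) = 1/(300254/3) = 3/300254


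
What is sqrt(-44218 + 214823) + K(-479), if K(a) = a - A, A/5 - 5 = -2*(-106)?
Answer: -1564 + sqrt(170605) ≈ -1151.0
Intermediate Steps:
A = 1085 (A = 25 + 5*(-2*(-106)) = 25 + 5*212 = 25 + 1060 = 1085)
K(a) = -1085 + a (K(a) = a - 1*1085 = a - 1085 = -1085 + a)
sqrt(-44218 + 214823) + K(-479) = sqrt(-44218 + 214823) + (-1085 - 479) = sqrt(170605) - 1564 = -1564 + sqrt(170605)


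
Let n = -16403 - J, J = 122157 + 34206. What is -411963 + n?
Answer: -584729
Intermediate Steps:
J = 156363
n = -172766 (n = -16403 - 1*156363 = -16403 - 156363 = -172766)
-411963 + n = -411963 - 172766 = -584729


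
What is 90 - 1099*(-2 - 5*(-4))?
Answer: -19692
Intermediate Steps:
90 - 1099*(-2 - 5*(-4)) = 90 - 1099*(-2 + 20) = 90 - 1099*18 = 90 - 157*126 = 90 - 19782 = -19692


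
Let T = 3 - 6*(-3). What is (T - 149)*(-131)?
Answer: 16768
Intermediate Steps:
T = 21 (T = 3 + 18 = 21)
(T - 149)*(-131) = (21 - 149)*(-131) = -128*(-131) = 16768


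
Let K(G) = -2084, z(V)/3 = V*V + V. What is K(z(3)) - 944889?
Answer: -946973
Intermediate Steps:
z(V) = 3*V + 3*V² (z(V) = 3*(V*V + V) = 3*(V² + V) = 3*(V + V²) = 3*V + 3*V²)
K(z(3)) - 944889 = -2084 - 944889 = -946973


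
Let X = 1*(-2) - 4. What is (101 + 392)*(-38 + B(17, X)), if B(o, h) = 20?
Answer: -8874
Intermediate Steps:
X = -6 (X = -2 - 4 = -6)
(101 + 392)*(-38 + B(17, X)) = (101 + 392)*(-38 + 20) = 493*(-18) = -8874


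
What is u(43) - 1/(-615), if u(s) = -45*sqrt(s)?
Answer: 1/615 - 45*sqrt(43) ≈ -295.08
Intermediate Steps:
u(43) - 1/(-615) = -45*sqrt(43) - 1/(-615) = -45*sqrt(43) - 1*(-1/615) = -45*sqrt(43) + 1/615 = 1/615 - 45*sqrt(43)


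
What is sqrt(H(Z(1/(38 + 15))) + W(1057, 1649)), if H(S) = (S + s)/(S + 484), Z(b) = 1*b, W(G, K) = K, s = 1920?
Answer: sqrt(1087778473374)/25653 ≈ 40.657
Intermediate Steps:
Z(b) = b
H(S) = (1920 + S)/(484 + S) (H(S) = (S + 1920)/(S + 484) = (1920 + S)/(484 + S))
sqrt(H(Z(1/(38 + 15))) + W(1057, 1649)) = sqrt((1920 + 1/(38 + 15))/(484 + 1/(38 + 15)) + 1649) = sqrt((1920 + 1/53)/(484 + 1/53) + 1649) = sqrt((101761/53)/(25653/53) + 1649) = sqrt((53/25653)*(101761/53) + 1649) = sqrt(101761/25653 + 1649) = sqrt(42403558/25653) = sqrt(1087778473374)/25653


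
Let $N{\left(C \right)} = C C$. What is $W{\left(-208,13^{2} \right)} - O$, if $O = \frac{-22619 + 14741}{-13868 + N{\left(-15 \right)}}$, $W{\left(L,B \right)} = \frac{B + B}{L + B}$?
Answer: $- \frac{378352}{40929} \approx -9.2441$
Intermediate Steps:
$W{\left(L,B \right)} = \frac{2 B}{B + L}$
$N{\left(C \right)} = C^{2}$
$O = \frac{7878}{13643}$ ($O = \frac{-22619 + 14741}{-13868 + \left(-15\right)^{2}} = - \frac{7878}{-13868 + 225} = - \frac{7878}{-13643} = \left(-7878\right) \left(- \frac{1}{13643}\right) = \frac{7878}{13643} \approx 0.57744$)
$W{\left(-208,13^{2} \right)} - O = \frac{2 \cdot 13^{2}}{13^{2} - 208} - \frac{7878}{13643} = 2 \cdot 169 \frac{1}{169 - 208} - \frac{7878}{13643} = 2 \cdot 169 \frac{1}{-39} - \frac{7878}{13643} = 2 \cdot 169 \left(- \frac{1}{39}\right) - \frac{7878}{13643} = - \frac{26}{3} - \frac{7878}{13643} = - \frac{378352}{40929}$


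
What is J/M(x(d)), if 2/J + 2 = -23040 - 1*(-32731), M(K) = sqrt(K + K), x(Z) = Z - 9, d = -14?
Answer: -I*sqrt(46)/222847 ≈ -3.0435e-5*I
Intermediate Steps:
x(Z) = -9 + Z
M(K) = sqrt(2)*sqrt(K) (M(K) = sqrt(2*K) = sqrt(2)*sqrt(K))
J = 2/9689 (J = 2/(-2 + (-23040 - 1*(-32731))) = 2/(-2 + (-23040 + 32731)) = 2/(-2 + 9691) = 2/9689 ≈ 0.00020642)
J/M(x(d)) = 2/(9689*((sqrt(2)*sqrt(-9 - 14)))) = 2/(9689*((sqrt(2)*sqrt(-23)))) = 2/(9689*((sqrt(2)*(I*sqrt(23))))) = 2/(9689*((I*sqrt(46)))) = 2*(-I*sqrt(46)/46)/9689 = -I*sqrt(46)/222847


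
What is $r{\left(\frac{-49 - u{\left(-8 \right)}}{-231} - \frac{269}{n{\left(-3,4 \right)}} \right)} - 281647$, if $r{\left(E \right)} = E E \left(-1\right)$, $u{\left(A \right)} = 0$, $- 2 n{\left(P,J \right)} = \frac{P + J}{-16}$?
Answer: $- \frac{80995092832}{1089} \approx -7.4376 \cdot 10^{7}$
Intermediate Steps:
$n{\left(P,J \right)} = \frac{J}{32} + \frac{P}{32}$ ($n{\left(P,J \right)} = - \frac{\left(P + J\right) \frac{1}{-16}}{2} = - \frac{\left(J + P\right) \left(- \frac{1}{16}\right)}{2} = - \frac{- \frac{J}{16} - \frac{P}{16}}{2} = \frac{J}{32} + \frac{P}{32}$)
$r{\left(E \right)} = - E^{2}$ ($r{\left(E \right)} = E^{2} \left(-1\right) = - E^{2}$)
$r{\left(\frac{-49 - u{\left(-8 \right)}}{-231} - \frac{269}{n{\left(-3,4 \right)}} \right)} - 281647 = - \left(\frac{-49 - 0}{-231} - \frac{269}{\frac{1}{32} \cdot 4 + \frac{1}{32} \left(-3\right)}\right)^{2} - 281647 = - \left(\left(-49 + 0\right) \left(- \frac{1}{231}\right) - \frac{269}{\frac{1}{8} - \frac{3}{32}}\right)^{2} - 281647 = - \left(\left(-49\right) \left(- \frac{1}{231}\right) - 269 \frac{1}{\frac{1}{32}}\right)^{2} - 281647 = - \left(\frac{7}{33} - 8608\right)^{2} - 281647 = - \left(- \frac{284057}{33}\right)^{2} - 281647 = \left(-1\right) \frac{80688379249}{1089} - 281647 = - \frac{80688379249}{1089} - 281647 = - \frac{80995092832}{1089}$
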